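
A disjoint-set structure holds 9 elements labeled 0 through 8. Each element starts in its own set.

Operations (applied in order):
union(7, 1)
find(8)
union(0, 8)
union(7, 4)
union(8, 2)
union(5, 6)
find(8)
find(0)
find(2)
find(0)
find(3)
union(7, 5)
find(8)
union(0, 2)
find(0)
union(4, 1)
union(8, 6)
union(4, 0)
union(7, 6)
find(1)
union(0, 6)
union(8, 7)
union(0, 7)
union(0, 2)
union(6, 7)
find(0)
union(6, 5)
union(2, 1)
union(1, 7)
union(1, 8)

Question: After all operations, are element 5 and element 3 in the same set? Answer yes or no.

Answer: no

Derivation:
Step 1: union(7, 1) -> merged; set of 7 now {1, 7}
Step 2: find(8) -> no change; set of 8 is {8}
Step 3: union(0, 8) -> merged; set of 0 now {0, 8}
Step 4: union(7, 4) -> merged; set of 7 now {1, 4, 7}
Step 5: union(8, 2) -> merged; set of 8 now {0, 2, 8}
Step 6: union(5, 6) -> merged; set of 5 now {5, 6}
Step 7: find(8) -> no change; set of 8 is {0, 2, 8}
Step 8: find(0) -> no change; set of 0 is {0, 2, 8}
Step 9: find(2) -> no change; set of 2 is {0, 2, 8}
Step 10: find(0) -> no change; set of 0 is {0, 2, 8}
Step 11: find(3) -> no change; set of 3 is {3}
Step 12: union(7, 5) -> merged; set of 7 now {1, 4, 5, 6, 7}
Step 13: find(8) -> no change; set of 8 is {0, 2, 8}
Step 14: union(0, 2) -> already same set; set of 0 now {0, 2, 8}
Step 15: find(0) -> no change; set of 0 is {0, 2, 8}
Step 16: union(4, 1) -> already same set; set of 4 now {1, 4, 5, 6, 7}
Step 17: union(8, 6) -> merged; set of 8 now {0, 1, 2, 4, 5, 6, 7, 8}
Step 18: union(4, 0) -> already same set; set of 4 now {0, 1, 2, 4, 5, 6, 7, 8}
Step 19: union(7, 6) -> already same set; set of 7 now {0, 1, 2, 4, 5, 6, 7, 8}
Step 20: find(1) -> no change; set of 1 is {0, 1, 2, 4, 5, 6, 7, 8}
Step 21: union(0, 6) -> already same set; set of 0 now {0, 1, 2, 4, 5, 6, 7, 8}
Step 22: union(8, 7) -> already same set; set of 8 now {0, 1, 2, 4, 5, 6, 7, 8}
Step 23: union(0, 7) -> already same set; set of 0 now {0, 1, 2, 4, 5, 6, 7, 8}
Step 24: union(0, 2) -> already same set; set of 0 now {0, 1, 2, 4, 5, 6, 7, 8}
Step 25: union(6, 7) -> already same set; set of 6 now {0, 1, 2, 4, 5, 6, 7, 8}
Step 26: find(0) -> no change; set of 0 is {0, 1, 2, 4, 5, 6, 7, 8}
Step 27: union(6, 5) -> already same set; set of 6 now {0, 1, 2, 4, 5, 6, 7, 8}
Step 28: union(2, 1) -> already same set; set of 2 now {0, 1, 2, 4, 5, 6, 7, 8}
Step 29: union(1, 7) -> already same set; set of 1 now {0, 1, 2, 4, 5, 6, 7, 8}
Step 30: union(1, 8) -> already same set; set of 1 now {0, 1, 2, 4, 5, 6, 7, 8}
Set of 5: {0, 1, 2, 4, 5, 6, 7, 8}; 3 is not a member.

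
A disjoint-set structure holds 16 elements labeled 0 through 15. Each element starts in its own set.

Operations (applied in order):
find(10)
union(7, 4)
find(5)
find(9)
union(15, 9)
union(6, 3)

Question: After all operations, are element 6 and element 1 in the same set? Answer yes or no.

Answer: no

Derivation:
Step 1: find(10) -> no change; set of 10 is {10}
Step 2: union(7, 4) -> merged; set of 7 now {4, 7}
Step 3: find(5) -> no change; set of 5 is {5}
Step 4: find(9) -> no change; set of 9 is {9}
Step 5: union(15, 9) -> merged; set of 15 now {9, 15}
Step 6: union(6, 3) -> merged; set of 6 now {3, 6}
Set of 6: {3, 6}; 1 is not a member.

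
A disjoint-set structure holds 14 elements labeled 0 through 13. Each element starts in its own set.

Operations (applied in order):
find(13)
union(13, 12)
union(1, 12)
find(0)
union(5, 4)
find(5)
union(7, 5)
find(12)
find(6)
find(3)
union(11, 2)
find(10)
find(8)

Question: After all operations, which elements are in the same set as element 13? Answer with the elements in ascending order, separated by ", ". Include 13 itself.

Answer: 1, 12, 13

Derivation:
Step 1: find(13) -> no change; set of 13 is {13}
Step 2: union(13, 12) -> merged; set of 13 now {12, 13}
Step 3: union(1, 12) -> merged; set of 1 now {1, 12, 13}
Step 4: find(0) -> no change; set of 0 is {0}
Step 5: union(5, 4) -> merged; set of 5 now {4, 5}
Step 6: find(5) -> no change; set of 5 is {4, 5}
Step 7: union(7, 5) -> merged; set of 7 now {4, 5, 7}
Step 8: find(12) -> no change; set of 12 is {1, 12, 13}
Step 9: find(6) -> no change; set of 6 is {6}
Step 10: find(3) -> no change; set of 3 is {3}
Step 11: union(11, 2) -> merged; set of 11 now {2, 11}
Step 12: find(10) -> no change; set of 10 is {10}
Step 13: find(8) -> no change; set of 8 is {8}
Component of 13: {1, 12, 13}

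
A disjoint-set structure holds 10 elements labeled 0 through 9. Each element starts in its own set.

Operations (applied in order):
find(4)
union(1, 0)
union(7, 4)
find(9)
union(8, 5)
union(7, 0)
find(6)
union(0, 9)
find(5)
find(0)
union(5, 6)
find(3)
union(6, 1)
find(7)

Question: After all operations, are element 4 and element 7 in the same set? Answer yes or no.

Answer: yes

Derivation:
Step 1: find(4) -> no change; set of 4 is {4}
Step 2: union(1, 0) -> merged; set of 1 now {0, 1}
Step 3: union(7, 4) -> merged; set of 7 now {4, 7}
Step 4: find(9) -> no change; set of 9 is {9}
Step 5: union(8, 5) -> merged; set of 8 now {5, 8}
Step 6: union(7, 0) -> merged; set of 7 now {0, 1, 4, 7}
Step 7: find(6) -> no change; set of 6 is {6}
Step 8: union(0, 9) -> merged; set of 0 now {0, 1, 4, 7, 9}
Step 9: find(5) -> no change; set of 5 is {5, 8}
Step 10: find(0) -> no change; set of 0 is {0, 1, 4, 7, 9}
Step 11: union(5, 6) -> merged; set of 5 now {5, 6, 8}
Step 12: find(3) -> no change; set of 3 is {3}
Step 13: union(6, 1) -> merged; set of 6 now {0, 1, 4, 5, 6, 7, 8, 9}
Step 14: find(7) -> no change; set of 7 is {0, 1, 4, 5, 6, 7, 8, 9}
Set of 4: {0, 1, 4, 5, 6, 7, 8, 9}; 7 is a member.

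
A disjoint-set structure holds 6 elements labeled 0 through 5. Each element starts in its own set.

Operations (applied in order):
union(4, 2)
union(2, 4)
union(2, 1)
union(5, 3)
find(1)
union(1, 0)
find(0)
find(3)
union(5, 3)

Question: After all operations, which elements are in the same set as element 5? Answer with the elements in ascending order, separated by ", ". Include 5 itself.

Answer: 3, 5

Derivation:
Step 1: union(4, 2) -> merged; set of 4 now {2, 4}
Step 2: union(2, 4) -> already same set; set of 2 now {2, 4}
Step 3: union(2, 1) -> merged; set of 2 now {1, 2, 4}
Step 4: union(5, 3) -> merged; set of 5 now {3, 5}
Step 5: find(1) -> no change; set of 1 is {1, 2, 4}
Step 6: union(1, 0) -> merged; set of 1 now {0, 1, 2, 4}
Step 7: find(0) -> no change; set of 0 is {0, 1, 2, 4}
Step 8: find(3) -> no change; set of 3 is {3, 5}
Step 9: union(5, 3) -> already same set; set of 5 now {3, 5}
Component of 5: {3, 5}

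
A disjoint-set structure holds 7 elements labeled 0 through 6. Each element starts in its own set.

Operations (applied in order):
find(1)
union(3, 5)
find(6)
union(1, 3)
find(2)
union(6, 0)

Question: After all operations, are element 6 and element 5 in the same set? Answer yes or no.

Answer: no

Derivation:
Step 1: find(1) -> no change; set of 1 is {1}
Step 2: union(3, 5) -> merged; set of 3 now {3, 5}
Step 3: find(6) -> no change; set of 6 is {6}
Step 4: union(1, 3) -> merged; set of 1 now {1, 3, 5}
Step 5: find(2) -> no change; set of 2 is {2}
Step 6: union(6, 0) -> merged; set of 6 now {0, 6}
Set of 6: {0, 6}; 5 is not a member.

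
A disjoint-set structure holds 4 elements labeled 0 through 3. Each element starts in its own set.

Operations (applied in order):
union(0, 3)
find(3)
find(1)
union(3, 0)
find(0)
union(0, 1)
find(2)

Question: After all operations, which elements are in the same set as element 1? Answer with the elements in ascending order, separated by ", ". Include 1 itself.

Answer: 0, 1, 3

Derivation:
Step 1: union(0, 3) -> merged; set of 0 now {0, 3}
Step 2: find(3) -> no change; set of 3 is {0, 3}
Step 3: find(1) -> no change; set of 1 is {1}
Step 4: union(3, 0) -> already same set; set of 3 now {0, 3}
Step 5: find(0) -> no change; set of 0 is {0, 3}
Step 6: union(0, 1) -> merged; set of 0 now {0, 1, 3}
Step 7: find(2) -> no change; set of 2 is {2}
Component of 1: {0, 1, 3}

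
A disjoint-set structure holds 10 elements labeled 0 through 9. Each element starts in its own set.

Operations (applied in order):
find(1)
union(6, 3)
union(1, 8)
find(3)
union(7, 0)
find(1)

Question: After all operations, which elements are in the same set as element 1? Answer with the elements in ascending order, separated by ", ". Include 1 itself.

Step 1: find(1) -> no change; set of 1 is {1}
Step 2: union(6, 3) -> merged; set of 6 now {3, 6}
Step 3: union(1, 8) -> merged; set of 1 now {1, 8}
Step 4: find(3) -> no change; set of 3 is {3, 6}
Step 5: union(7, 0) -> merged; set of 7 now {0, 7}
Step 6: find(1) -> no change; set of 1 is {1, 8}
Component of 1: {1, 8}

Answer: 1, 8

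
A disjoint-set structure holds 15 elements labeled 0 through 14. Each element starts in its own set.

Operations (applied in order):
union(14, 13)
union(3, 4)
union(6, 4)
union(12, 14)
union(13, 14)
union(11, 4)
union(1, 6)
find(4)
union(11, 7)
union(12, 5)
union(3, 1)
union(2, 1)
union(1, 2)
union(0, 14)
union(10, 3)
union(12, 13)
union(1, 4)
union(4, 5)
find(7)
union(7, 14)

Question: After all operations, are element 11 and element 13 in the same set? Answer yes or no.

Answer: yes

Derivation:
Step 1: union(14, 13) -> merged; set of 14 now {13, 14}
Step 2: union(3, 4) -> merged; set of 3 now {3, 4}
Step 3: union(6, 4) -> merged; set of 6 now {3, 4, 6}
Step 4: union(12, 14) -> merged; set of 12 now {12, 13, 14}
Step 5: union(13, 14) -> already same set; set of 13 now {12, 13, 14}
Step 6: union(11, 4) -> merged; set of 11 now {3, 4, 6, 11}
Step 7: union(1, 6) -> merged; set of 1 now {1, 3, 4, 6, 11}
Step 8: find(4) -> no change; set of 4 is {1, 3, 4, 6, 11}
Step 9: union(11, 7) -> merged; set of 11 now {1, 3, 4, 6, 7, 11}
Step 10: union(12, 5) -> merged; set of 12 now {5, 12, 13, 14}
Step 11: union(3, 1) -> already same set; set of 3 now {1, 3, 4, 6, 7, 11}
Step 12: union(2, 1) -> merged; set of 2 now {1, 2, 3, 4, 6, 7, 11}
Step 13: union(1, 2) -> already same set; set of 1 now {1, 2, 3, 4, 6, 7, 11}
Step 14: union(0, 14) -> merged; set of 0 now {0, 5, 12, 13, 14}
Step 15: union(10, 3) -> merged; set of 10 now {1, 2, 3, 4, 6, 7, 10, 11}
Step 16: union(12, 13) -> already same set; set of 12 now {0, 5, 12, 13, 14}
Step 17: union(1, 4) -> already same set; set of 1 now {1, 2, 3, 4, 6, 7, 10, 11}
Step 18: union(4, 5) -> merged; set of 4 now {0, 1, 2, 3, 4, 5, 6, 7, 10, 11, 12, 13, 14}
Step 19: find(7) -> no change; set of 7 is {0, 1, 2, 3, 4, 5, 6, 7, 10, 11, 12, 13, 14}
Step 20: union(7, 14) -> already same set; set of 7 now {0, 1, 2, 3, 4, 5, 6, 7, 10, 11, 12, 13, 14}
Set of 11: {0, 1, 2, 3, 4, 5, 6, 7, 10, 11, 12, 13, 14}; 13 is a member.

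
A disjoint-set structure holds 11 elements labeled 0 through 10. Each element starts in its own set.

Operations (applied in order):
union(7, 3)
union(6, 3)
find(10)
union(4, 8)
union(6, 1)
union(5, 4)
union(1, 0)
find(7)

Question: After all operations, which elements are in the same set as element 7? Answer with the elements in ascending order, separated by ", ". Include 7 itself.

Answer: 0, 1, 3, 6, 7

Derivation:
Step 1: union(7, 3) -> merged; set of 7 now {3, 7}
Step 2: union(6, 3) -> merged; set of 6 now {3, 6, 7}
Step 3: find(10) -> no change; set of 10 is {10}
Step 4: union(4, 8) -> merged; set of 4 now {4, 8}
Step 5: union(6, 1) -> merged; set of 6 now {1, 3, 6, 7}
Step 6: union(5, 4) -> merged; set of 5 now {4, 5, 8}
Step 7: union(1, 0) -> merged; set of 1 now {0, 1, 3, 6, 7}
Step 8: find(7) -> no change; set of 7 is {0, 1, 3, 6, 7}
Component of 7: {0, 1, 3, 6, 7}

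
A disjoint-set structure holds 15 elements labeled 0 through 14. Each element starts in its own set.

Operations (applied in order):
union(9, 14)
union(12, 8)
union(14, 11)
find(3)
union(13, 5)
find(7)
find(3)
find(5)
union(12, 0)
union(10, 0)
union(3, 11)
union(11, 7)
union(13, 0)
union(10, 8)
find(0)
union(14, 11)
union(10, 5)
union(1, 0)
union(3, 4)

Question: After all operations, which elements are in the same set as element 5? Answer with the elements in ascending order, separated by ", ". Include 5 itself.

Answer: 0, 1, 5, 8, 10, 12, 13

Derivation:
Step 1: union(9, 14) -> merged; set of 9 now {9, 14}
Step 2: union(12, 8) -> merged; set of 12 now {8, 12}
Step 3: union(14, 11) -> merged; set of 14 now {9, 11, 14}
Step 4: find(3) -> no change; set of 3 is {3}
Step 5: union(13, 5) -> merged; set of 13 now {5, 13}
Step 6: find(7) -> no change; set of 7 is {7}
Step 7: find(3) -> no change; set of 3 is {3}
Step 8: find(5) -> no change; set of 5 is {5, 13}
Step 9: union(12, 0) -> merged; set of 12 now {0, 8, 12}
Step 10: union(10, 0) -> merged; set of 10 now {0, 8, 10, 12}
Step 11: union(3, 11) -> merged; set of 3 now {3, 9, 11, 14}
Step 12: union(11, 7) -> merged; set of 11 now {3, 7, 9, 11, 14}
Step 13: union(13, 0) -> merged; set of 13 now {0, 5, 8, 10, 12, 13}
Step 14: union(10, 8) -> already same set; set of 10 now {0, 5, 8, 10, 12, 13}
Step 15: find(0) -> no change; set of 0 is {0, 5, 8, 10, 12, 13}
Step 16: union(14, 11) -> already same set; set of 14 now {3, 7, 9, 11, 14}
Step 17: union(10, 5) -> already same set; set of 10 now {0, 5, 8, 10, 12, 13}
Step 18: union(1, 0) -> merged; set of 1 now {0, 1, 5, 8, 10, 12, 13}
Step 19: union(3, 4) -> merged; set of 3 now {3, 4, 7, 9, 11, 14}
Component of 5: {0, 1, 5, 8, 10, 12, 13}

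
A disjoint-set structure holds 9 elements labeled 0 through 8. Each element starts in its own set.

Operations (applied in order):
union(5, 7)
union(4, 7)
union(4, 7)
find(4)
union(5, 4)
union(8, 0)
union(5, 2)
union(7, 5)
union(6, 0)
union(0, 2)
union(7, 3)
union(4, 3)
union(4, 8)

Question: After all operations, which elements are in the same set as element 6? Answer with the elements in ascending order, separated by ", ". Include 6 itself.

Step 1: union(5, 7) -> merged; set of 5 now {5, 7}
Step 2: union(4, 7) -> merged; set of 4 now {4, 5, 7}
Step 3: union(4, 7) -> already same set; set of 4 now {4, 5, 7}
Step 4: find(4) -> no change; set of 4 is {4, 5, 7}
Step 5: union(5, 4) -> already same set; set of 5 now {4, 5, 7}
Step 6: union(8, 0) -> merged; set of 8 now {0, 8}
Step 7: union(5, 2) -> merged; set of 5 now {2, 4, 5, 7}
Step 8: union(7, 5) -> already same set; set of 7 now {2, 4, 5, 7}
Step 9: union(6, 0) -> merged; set of 6 now {0, 6, 8}
Step 10: union(0, 2) -> merged; set of 0 now {0, 2, 4, 5, 6, 7, 8}
Step 11: union(7, 3) -> merged; set of 7 now {0, 2, 3, 4, 5, 6, 7, 8}
Step 12: union(4, 3) -> already same set; set of 4 now {0, 2, 3, 4, 5, 6, 7, 8}
Step 13: union(4, 8) -> already same set; set of 4 now {0, 2, 3, 4, 5, 6, 7, 8}
Component of 6: {0, 2, 3, 4, 5, 6, 7, 8}

Answer: 0, 2, 3, 4, 5, 6, 7, 8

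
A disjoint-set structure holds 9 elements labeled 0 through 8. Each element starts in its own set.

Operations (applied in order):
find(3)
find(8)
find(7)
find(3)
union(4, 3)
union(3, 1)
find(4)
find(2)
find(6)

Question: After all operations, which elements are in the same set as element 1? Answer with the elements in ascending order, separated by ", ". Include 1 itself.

Answer: 1, 3, 4

Derivation:
Step 1: find(3) -> no change; set of 3 is {3}
Step 2: find(8) -> no change; set of 8 is {8}
Step 3: find(7) -> no change; set of 7 is {7}
Step 4: find(3) -> no change; set of 3 is {3}
Step 5: union(4, 3) -> merged; set of 4 now {3, 4}
Step 6: union(3, 1) -> merged; set of 3 now {1, 3, 4}
Step 7: find(4) -> no change; set of 4 is {1, 3, 4}
Step 8: find(2) -> no change; set of 2 is {2}
Step 9: find(6) -> no change; set of 6 is {6}
Component of 1: {1, 3, 4}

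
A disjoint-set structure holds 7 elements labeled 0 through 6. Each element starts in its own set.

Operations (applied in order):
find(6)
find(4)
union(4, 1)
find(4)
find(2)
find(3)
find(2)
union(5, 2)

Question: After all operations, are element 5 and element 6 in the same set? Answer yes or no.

Answer: no

Derivation:
Step 1: find(6) -> no change; set of 6 is {6}
Step 2: find(4) -> no change; set of 4 is {4}
Step 3: union(4, 1) -> merged; set of 4 now {1, 4}
Step 4: find(4) -> no change; set of 4 is {1, 4}
Step 5: find(2) -> no change; set of 2 is {2}
Step 6: find(3) -> no change; set of 3 is {3}
Step 7: find(2) -> no change; set of 2 is {2}
Step 8: union(5, 2) -> merged; set of 5 now {2, 5}
Set of 5: {2, 5}; 6 is not a member.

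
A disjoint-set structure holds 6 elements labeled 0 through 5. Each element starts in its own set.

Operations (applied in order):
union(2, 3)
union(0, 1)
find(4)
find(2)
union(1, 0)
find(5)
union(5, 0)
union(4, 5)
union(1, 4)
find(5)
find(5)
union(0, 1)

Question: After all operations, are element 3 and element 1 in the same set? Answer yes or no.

Answer: no

Derivation:
Step 1: union(2, 3) -> merged; set of 2 now {2, 3}
Step 2: union(0, 1) -> merged; set of 0 now {0, 1}
Step 3: find(4) -> no change; set of 4 is {4}
Step 4: find(2) -> no change; set of 2 is {2, 3}
Step 5: union(1, 0) -> already same set; set of 1 now {0, 1}
Step 6: find(5) -> no change; set of 5 is {5}
Step 7: union(5, 0) -> merged; set of 5 now {0, 1, 5}
Step 8: union(4, 5) -> merged; set of 4 now {0, 1, 4, 5}
Step 9: union(1, 4) -> already same set; set of 1 now {0, 1, 4, 5}
Step 10: find(5) -> no change; set of 5 is {0, 1, 4, 5}
Step 11: find(5) -> no change; set of 5 is {0, 1, 4, 5}
Step 12: union(0, 1) -> already same set; set of 0 now {0, 1, 4, 5}
Set of 3: {2, 3}; 1 is not a member.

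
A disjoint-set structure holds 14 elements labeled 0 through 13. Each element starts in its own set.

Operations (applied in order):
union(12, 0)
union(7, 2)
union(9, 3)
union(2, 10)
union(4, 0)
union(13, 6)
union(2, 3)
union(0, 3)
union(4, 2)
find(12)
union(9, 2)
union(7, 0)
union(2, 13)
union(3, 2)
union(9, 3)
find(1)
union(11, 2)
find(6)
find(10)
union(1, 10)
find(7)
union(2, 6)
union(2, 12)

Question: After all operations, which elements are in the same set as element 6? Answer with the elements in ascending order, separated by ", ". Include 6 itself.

Step 1: union(12, 0) -> merged; set of 12 now {0, 12}
Step 2: union(7, 2) -> merged; set of 7 now {2, 7}
Step 3: union(9, 3) -> merged; set of 9 now {3, 9}
Step 4: union(2, 10) -> merged; set of 2 now {2, 7, 10}
Step 5: union(4, 0) -> merged; set of 4 now {0, 4, 12}
Step 6: union(13, 6) -> merged; set of 13 now {6, 13}
Step 7: union(2, 3) -> merged; set of 2 now {2, 3, 7, 9, 10}
Step 8: union(0, 3) -> merged; set of 0 now {0, 2, 3, 4, 7, 9, 10, 12}
Step 9: union(4, 2) -> already same set; set of 4 now {0, 2, 3, 4, 7, 9, 10, 12}
Step 10: find(12) -> no change; set of 12 is {0, 2, 3, 4, 7, 9, 10, 12}
Step 11: union(9, 2) -> already same set; set of 9 now {0, 2, 3, 4, 7, 9, 10, 12}
Step 12: union(7, 0) -> already same set; set of 7 now {0, 2, 3, 4, 7, 9, 10, 12}
Step 13: union(2, 13) -> merged; set of 2 now {0, 2, 3, 4, 6, 7, 9, 10, 12, 13}
Step 14: union(3, 2) -> already same set; set of 3 now {0, 2, 3, 4, 6, 7, 9, 10, 12, 13}
Step 15: union(9, 3) -> already same set; set of 9 now {0, 2, 3, 4, 6, 7, 9, 10, 12, 13}
Step 16: find(1) -> no change; set of 1 is {1}
Step 17: union(11, 2) -> merged; set of 11 now {0, 2, 3, 4, 6, 7, 9, 10, 11, 12, 13}
Step 18: find(6) -> no change; set of 6 is {0, 2, 3, 4, 6, 7, 9, 10, 11, 12, 13}
Step 19: find(10) -> no change; set of 10 is {0, 2, 3, 4, 6, 7, 9, 10, 11, 12, 13}
Step 20: union(1, 10) -> merged; set of 1 now {0, 1, 2, 3, 4, 6, 7, 9, 10, 11, 12, 13}
Step 21: find(7) -> no change; set of 7 is {0, 1, 2, 3, 4, 6, 7, 9, 10, 11, 12, 13}
Step 22: union(2, 6) -> already same set; set of 2 now {0, 1, 2, 3, 4, 6, 7, 9, 10, 11, 12, 13}
Step 23: union(2, 12) -> already same set; set of 2 now {0, 1, 2, 3, 4, 6, 7, 9, 10, 11, 12, 13}
Component of 6: {0, 1, 2, 3, 4, 6, 7, 9, 10, 11, 12, 13}

Answer: 0, 1, 2, 3, 4, 6, 7, 9, 10, 11, 12, 13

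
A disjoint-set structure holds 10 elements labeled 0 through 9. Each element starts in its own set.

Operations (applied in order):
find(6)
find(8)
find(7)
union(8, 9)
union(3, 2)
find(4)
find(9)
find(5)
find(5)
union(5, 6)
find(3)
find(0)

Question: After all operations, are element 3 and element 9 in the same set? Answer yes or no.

Answer: no

Derivation:
Step 1: find(6) -> no change; set of 6 is {6}
Step 2: find(8) -> no change; set of 8 is {8}
Step 3: find(7) -> no change; set of 7 is {7}
Step 4: union(8, 9) -> merged; set of 8 now {8, 9}
Step 5: union(3, 2) -> merged; set of 3 now {2, 3}
Step 6: find(4) -> no change; set of 4 is {4}
Step 7: find(9) -> no change; set of 9 is {8, 9}
Step 8: find(5) -> no change; set of 5 is {5}
Step 9: find(5) -> no change; set of 5 is {5}
Step 10: union(5, 6) -> merged; set of 5 now {5, 6}
Step 11: find(3) -> no change; set of 3 is {2, 3}
Step 12: find(0) -> no change; set of 0 is {0}
Set of 3: {2, 3}; 9 is not a member.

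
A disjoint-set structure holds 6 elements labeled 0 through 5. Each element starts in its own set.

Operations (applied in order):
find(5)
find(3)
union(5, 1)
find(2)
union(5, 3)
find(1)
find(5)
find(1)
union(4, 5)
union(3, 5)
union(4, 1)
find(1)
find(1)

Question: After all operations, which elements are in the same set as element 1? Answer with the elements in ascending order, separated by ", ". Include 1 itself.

Step 1: find(5) -> no change; set of 5 is {5}
Step 2: find(3) -> no change; set of 3 is {3}
Step 3: union(5, 1) -> merged; set of 5 now {1, 5}
Step 4: find(2) -> no change; set of 2 is {2}
Step 5: union(5, 3) -> merged; set of 5 now {1, 3, 5}
Step 6: find(1) -> no change; set of 1 is {1, 3, 5}
Step 7: find(5) -> no change; set of 5 is {1, 3, 5}
Step 8: find(1) -> no change; set of 1 is {1, 3, 5}
Step 9: union(4, 5) -> merged; set of 4 now {1, 3, 4, 5}
Step 10: union(3, 5) -> already same set; set of 3 now {1, 3, 4, 5}
Step 11: union(4, 1) -> already same set; set of 4 now {1, 3, 4, 5}
Step 12: find(1) -> no change; set of 1 is {1, 3, 4, 5}
Step 13: find(1) -> no change; set of 1 is {1, 3, 4, 5}
Component of 1: {1, 3, 4, 5}

Answer: 1, 3, 4, 5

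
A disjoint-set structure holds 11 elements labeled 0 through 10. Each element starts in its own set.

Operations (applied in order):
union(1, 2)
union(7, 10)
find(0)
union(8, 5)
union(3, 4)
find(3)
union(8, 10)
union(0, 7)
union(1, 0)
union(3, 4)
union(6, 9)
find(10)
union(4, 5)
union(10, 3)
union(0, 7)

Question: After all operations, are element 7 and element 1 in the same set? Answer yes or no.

Answer: yes

Derivation:
Step 1: union(1, 2) -> merged; set of 1 now {1, 2}
Step 2: union(7, 10) -> merged; set of 7 now {7, 10}
Step 3: find(0) -> no change; set of 0 is {0}
Step 4: union(8, 5) -> merged; set of 8 now {5, 8}
Step 5: union(3, 4) -> merged; set of 3 now {3, 4}
Step 6: find(3) -> no change; set of 3 is {3, 4}
Step 7: union(8, 10) -> merged; set of 8 now {5, 7, 8, 10}
Step 8: union(0, 7) -> merged; set of 0 now {0, 5, 7, 8, 10}
Step 9: union(1, 0) -> merged; set of 1 now {0, 1, 2, 5, 7, 8, 10}
Step 10: union(3, 4) -> already same set; set of 3 now {3, 4}
Step 11: union(6, 9) -> merged; set of 6 now {6, 9}
Step 12: find(10) -> no change; set of 10 is {0, 1, 2, 5, 7, 8, 10}
Step 13: union(4, 5) -> merged; set of 4 now {0, 1, 2, 3, 4, 5, 7, 8, 10}
Step 14: union(10, 3) -> already same set; set of 10 now {0, 1, 2, 3, 4, 5, 7, 8, 10}
Step 15: union(0, 7) -> already same set; set of 0 now {0, 1, 2, 3, 4, 5, 7, 8, 10}
Set of 7: {0, 1, 2, 3, 4, 5, 7, 8, 10}; 1 is a member.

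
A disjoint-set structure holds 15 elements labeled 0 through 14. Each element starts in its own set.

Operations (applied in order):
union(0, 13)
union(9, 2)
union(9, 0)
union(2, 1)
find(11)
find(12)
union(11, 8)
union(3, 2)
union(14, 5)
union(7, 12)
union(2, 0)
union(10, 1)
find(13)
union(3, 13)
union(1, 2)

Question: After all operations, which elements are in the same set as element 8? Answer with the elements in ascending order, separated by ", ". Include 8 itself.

Answer: 8, 11

Derivation:
Step 1: union(0, 13) -> merged; set of 0 now {0, 13}
Step 2: union(9, 2) -> merged; set of 9 now {2, 9}
Step 3: union(9, 0) -> merged; set of 9 now {0, 2, 9, 13}
Step 4: union(2, 1) -> merged; set of 2 now {0, 1, 2, 9, 13}
Step 5: find(11) -> no change; set of 11 is {11}
Step 6: find(12) -> no change; set of 12 is {12}
Step 7: union(11, 8) -> merged; set of 11 now {8, 11}
Step 8: union(3, 2) -> merged; set of 3 now {0, 1, 2, 3, 9, 13}
Step 9: union(14, 5) -> merged; set of 14 now {5, 14}
Step 10: union(7, 12) -> merged; set of 7 now {7, 12}
Step 11: union(2, 0) -> already same set; set of 2 now {0, 1, 2, 3, 9, 13}
Step 12: union(10, 1) -> merged; set of 10 now {0, 1, 2, 3, 9, 10, 13}
Step 13: find(13) -> no change; set of 13 is {0, 1, 2, 3, 9, 10, 13}
Step 14: union(3, 13) -> already same set; set of 3 now {0, 1, 2, 3, 9, 10, 13}
Step 15: union(1, 2) -> already same set; set of 1 now {0, 1, 2, 3, 9, 10, 13}
Component of 8: {8, 11}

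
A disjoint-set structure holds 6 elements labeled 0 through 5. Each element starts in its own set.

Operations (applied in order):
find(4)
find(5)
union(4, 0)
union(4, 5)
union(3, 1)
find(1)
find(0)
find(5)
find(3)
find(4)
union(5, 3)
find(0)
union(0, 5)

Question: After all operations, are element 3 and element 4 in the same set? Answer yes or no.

Step 1: find(4) -> no change; set of 4 is {4}
Step 2: find(5) -> no change; set of 5 is {5}
Step 3: union(4, 0) -> merged; set of 4 now {0, 4}
Step 4: union(4, 5) -> merged; set of 4 now {0, 4, 5}
Step 5: union(3, 1) -> merged; set of 3 now {1, 3}
Step 6: find(1) -> no change; set of 1 is {1, 3}
Step 7: find(0) -> no change; set of 0 is {0, 4, 5}
Step 8: find(5) -> no change; set of 5 is {0, 4, 5}
Step 9: find(3) -> no change; set of 3 is {1, 3}
Step 10: find(4) -> no change; set of 4 is {0, 4, 5}
Step 11: union(5, 3) -> merged; set of 5 now {0, 1, 3, 4, 5}
Step 12: find(0) -> no change; set of 0 is {0, 1, 3, 4, 5}
Step 13: union(0, 5) -> already same set; set of 0 now {0, 1, 3, 4, 5}
Set of 3: {0, 1, 3, 4, 5}; 4 is a member.

Answer: yes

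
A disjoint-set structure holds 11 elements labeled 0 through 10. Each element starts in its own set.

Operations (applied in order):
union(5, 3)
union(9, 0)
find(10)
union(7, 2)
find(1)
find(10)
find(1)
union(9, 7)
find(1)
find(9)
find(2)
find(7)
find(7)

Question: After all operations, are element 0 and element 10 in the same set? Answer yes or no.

Answer: no

Derivation:
Step 1: union(5, 3) -> merged; set of 5 now {3, 5}
Step 2: union(9, 0) -> merged; set of 9 now {0, 9}
Step 3: find(10) -> no change; set of 10 is {10}
Step 4: union(7, 2) -> merged; set of 7 now {2, 7}
Step 5: find(1) -> no change; set of 1 is {1}
Step 6: find(10) -> no change; set of 10 is {10}
Step 7: find(1) -> no change; set of 1 is {1}
Step 8: union(9, 7) -> merged; set of 9 now {0, 2, 7, 9}
Step 9: find(1) -> no change; set of 1 is {1}
Step 10: find(9) -> no change; set of 9 is {0, 2, 7, 9}
Step 11: find(2) -> no change; set of 2 is {0, 2, 7, 9}
Step 12: find(7) -> no change; set of 7 is {0, 2, 7, 9}
Step 13: find(7) -> no change; set of 7 is {0, 2, 7, 9}
Set of 0: {0, 2, 7, 9}; 10 is not a member.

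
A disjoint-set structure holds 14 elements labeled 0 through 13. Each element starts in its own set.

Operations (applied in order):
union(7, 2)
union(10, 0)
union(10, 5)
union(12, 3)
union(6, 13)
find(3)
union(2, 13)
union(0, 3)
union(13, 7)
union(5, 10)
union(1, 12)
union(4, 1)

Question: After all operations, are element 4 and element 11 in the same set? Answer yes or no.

Step 1: union(7, 2) -> merged; set of 7 now {2, 7}
Step 2: union(10, 0) -> merged; set of 10 now {0, 10}
Step 3: union(10, 5) -> merged; set of 10 now {0, 5, 10}
Step 4: union(12, 3) -> merged; set of 12 now {3, 12}
Step 5: union(6, 13) -> merged; set of 6 now {6, 13}
Step 6: find(3) -> no change; set of 3 is {3, 12}
Step 7: union(2, 13) -> merged; set of 2 now {2, 6, 7, 13}
Step 8: union(0, 3) -> merged; set of 0 now {0, 3, 5, 10, 12}
Step 9: union(13, 7) -> already same set; set of 13 now {2, 6, 7, 13}
Step 10: union(5, 10) -> already same set; set of 5 now {0, 3, 5, 10, 12}
Step 11: union(1, 12) -> merged; set of 1 now {0, 1, 3, 5, 10, 12}
Step 12: union(4, 1) -> merged; set of 4 now {0, 1, 3, 4, 5, 10, 12}
Set of 4: {0, 1, 3, 4, 5, 10, 12}; 11 is not a member.

Answer: no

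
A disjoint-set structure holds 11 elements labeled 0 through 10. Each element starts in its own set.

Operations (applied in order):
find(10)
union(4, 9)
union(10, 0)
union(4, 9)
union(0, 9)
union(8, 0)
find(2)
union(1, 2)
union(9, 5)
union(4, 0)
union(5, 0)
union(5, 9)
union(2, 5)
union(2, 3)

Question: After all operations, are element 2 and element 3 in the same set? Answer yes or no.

Answer: yes

Derivation:
Step 1: find(10) -> no change; set of 10 is {10}
Step 2: union(4, 9) -> merged; set of 4 now {4, 9}
Step 3: union(10, 0) -> merged; set of 10 now {0, 10}
Step 4: union(4, 9) -> already same set; set of 4 now {4, 9}
Step 5: union(0, 9) -> merged; set of 0 now {0, 4, 9, 10}
Step 6: union(8, 0) -> merged; set of 8 now {0, 4, 8, 9, 10}
Step 7: find(2) -> no change; set of 2 is {2}
Step 8: union(1, 2) -> merged; set of 1 now {1, 2}
Step 9: union(9, 5) -> merged; set of 9 now {0, 4, 5, 8, 9, 10}
Step 10: union(4, 0) -> already same set; set of 4 now {0, 4, 5, 8, 9, 10}
Step 11: union(5, 0) -> already same set; set of 5 now {0, 4, 5, 8, 9, 10}
Step 12: union(5, 9) -> already same set; set of 5 now {0, 4, 5, 8, 9, 10}
Step 13: union(2, 5) -> merged; set of 2 now {0, 1, 2, 4, 5, 8, 9, 10}
Step 14: union(2, 3) -> merged; set of 2 now {0, 1, 2, 3, 4, 5, 8, 9, 10}
Set of 2: {0, 1, 2, 3, 4, 5, 8, 9, 10}; 3 is a member.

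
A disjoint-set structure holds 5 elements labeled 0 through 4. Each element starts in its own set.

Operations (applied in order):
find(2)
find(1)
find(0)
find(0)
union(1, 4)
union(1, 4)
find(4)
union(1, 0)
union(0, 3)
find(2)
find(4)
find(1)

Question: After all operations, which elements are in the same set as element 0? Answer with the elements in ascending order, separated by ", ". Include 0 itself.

Answer: 0, 1, 3, 4

Derivation:
Step 1: find(2) -> no change; set of 2 is {2}
Step 2: find(1) -> no change; set of 1 is {1}
Step 3: find(0) -> no change; set of 0 is {0}
Step 4: find(0) -> no change; set of 0 is {0}
Step 5: union(1, 4) -> merged; set of 1 now {1, 4}
Step 6: union(1, 4) -> already same set; set of 1 now {1, 4}
Step 7: find(4) -> no change; set of 4 is {1, 4}
Step 8: union(1, 0) -> merged; set of 1 now {0, 1, 4}
Step 9: union(0, 3) -> merged; set of 0 now {0, 1, 3, 4}
Step 10: find(2) -> no change; set of 2 is {2}
Step 11: find(4) -> no change; set of 4 is {0, 1, 3, 4}
Step 12: find(1) -> no change; set of 1 is {0, 1, 3, 4}
Component of 0: {0, 1, 3, 4}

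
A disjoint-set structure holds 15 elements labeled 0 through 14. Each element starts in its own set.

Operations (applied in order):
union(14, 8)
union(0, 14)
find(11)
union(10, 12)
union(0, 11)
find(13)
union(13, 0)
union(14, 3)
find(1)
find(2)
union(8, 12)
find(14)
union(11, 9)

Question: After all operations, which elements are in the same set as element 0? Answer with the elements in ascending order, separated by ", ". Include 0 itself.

Step 1: union(14, 8) -> merged; set of 14 now {8, 14}
Step 2: union(0, 14) -> merged; set of 0 now {0, 8, 14}
Step 3: find(11) -> no change; set of 11 is {11}
Step 4: union(10, 12) -> merged; set of 10 now {10, 12}
Step 5: union(0, 11) -> merged; set of 0 now {0, 8, 11, 14}
Step 6: find(13) -> no change; set of 13 is {13}
Step 7: union(13, 0) -> merged; set of 13 now {0, 8, 11, 13, 14}
Step 8: union(14, 3) -> merged; set of 14 now {0, 3, 8, 11, 13, 14}
Step 9: find(1) -> no change; set of 1 is {1}
Step 10: find(2) -> no change; set of 2 is {2}
Step 11: union(8, 12) -> merged; set of 8 now {0, 3, 8, 10, 11, 12, 13, 14}
Step 12: find(14) -> no change; set of 14 is {0, 3, 8, 10, 11, 12, 13, 14}
Step 13: union(11, 9) -> merged; set of 11 now {0, 3, 8, 9, 10, 11, 12, 13, 14}
Component of 0: {0, 3, 8, 9, 10, 11, 12, 13, 14}

Answer: 0, 3, 8, 9, 10, 11, 12, 13, 14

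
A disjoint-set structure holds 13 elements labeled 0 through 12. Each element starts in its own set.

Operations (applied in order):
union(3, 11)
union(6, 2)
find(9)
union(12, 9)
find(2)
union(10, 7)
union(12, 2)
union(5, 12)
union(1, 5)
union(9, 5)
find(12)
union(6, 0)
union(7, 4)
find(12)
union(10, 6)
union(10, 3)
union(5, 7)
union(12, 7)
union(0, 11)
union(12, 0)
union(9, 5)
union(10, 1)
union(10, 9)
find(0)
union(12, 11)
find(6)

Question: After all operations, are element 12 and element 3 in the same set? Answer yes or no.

Step 1: union(3, 11) -> merged; set of 3 now {3, 11}
Step 2: union(6, 2) -> merged; set of 6 now {2, 6}
Step 3: find(9) -> no change; set of 9 is {9}
Step 4: union(12, 9) -> merged; set of 12 now {9, 12}
Step 5: find(2) -> no change; set of 2 is {2, 6}
Step 6: union(10, 7) -> merged; set of 10 now {7, 10}
Step 7: union(12, 2) -> merged; set of 12 now {2, 6, 9, 12}
Step 8: union(5, 12) -> merged; set of 5 now {2, 5, 6, 9, 12}
Step 9: union(1, 5) -> merged; set of 1 now {1, 2, 5, 6, 9, 12}
Step 10: union(9, 5) -> already same set; set of 9 now {1, 2, 5, 6, 9, 12}
Step 11: find(12) -> no change; set of 12 is {1, 2, 5, 6, 9, 12}
Step 12: union(6, 0) -> merged; set of 6 now {0, 1, 2, 5, 6, 9, 12}
Step 13: union(7, 4) -> merged; set of 7 now {4, 7, 10}
Step 14: find(12) -> no change; set of 12 is {0, 1, 2, 5, 6, 9, 12}
Step 15: union(10, 6) -> merged; set of 10 now {0, 1, 2, 4, 5, 6, 7, 9, 10, 12}
Step 16: union(10, 3) -> merged; set of 10 now {0, 1, 2, 3, 4, 5, 6, 7, 9, 10, 11, 12}
Step 17: union(5, 7) -> already same set; set of 5 now {0, 1, 2, 3, 4, 5, 6, 7, 9, 10, 11, 12}
Step 18: union(12, 7) -> already same set; set of 12 now {0, 1, 2, 3, 4, 5, 6, 7, 9, 10, 11, 12}
Step 19: union(0, 11) -> already same set; set of 0 now {0, 1, 2, 3, 4, 5, 6, 7, 9, 10, 11, 12}
Step 20: union(12, 0) -> already same set; set of 12 now {0, 1, 2, 3, 4, 5, 6, 7, 9, 10, 11, 12}
Step 21: union(9, 5) -> already same set; set of 9 now {0, 1, 2, 3, 4, 5, 6, 7, 9, 10, 11, 12}
Step 22: union(10, 1) -> already same set; set of 10 now {0, 1, 2, 3, 4, 5, 6, 7, 9, 10, 11, 12}
Step 23: union(10, 9) -> already same set; set of 10 now {0, 1, 2, 3, 4, 5, 6, 7, 9, 10, 11, 12}
Step 24: find(0) -> no change; set of 0 is {0, 1, 2, 3, 4, 5, 6, 7, 9, 10, 11, 12}
Step 25: union(12, 11) -> already same set; set of 12 now {0, 1, 2, 3, 4, 5, 6, 7, 9, 10, 11, 12}
Step 26: find(6) -> no change; set of 6 is {0, 1, 2, 3, 4, 5, 6, 7, 9, 10, 11, 12}
Set of 12: {0, 1, 2, 3, 4, 5, 6, 7, 9, 10, 11, 12}; 3 is a member.

Answer: yes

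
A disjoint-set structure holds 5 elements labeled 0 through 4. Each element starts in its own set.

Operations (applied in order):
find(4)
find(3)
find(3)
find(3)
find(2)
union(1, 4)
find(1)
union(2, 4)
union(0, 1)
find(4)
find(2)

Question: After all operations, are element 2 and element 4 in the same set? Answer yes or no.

Step 1: find(4) -> no change; set of 4 is {4}
Step 2: find(3) -> no change; set of 3 is {3}
Step 3: find(3) -> no change; set of 3 is {3}
Step 4: find(3) -> no change; set of 3 is {3}
Step 5: find(2) -> no change; set of 2 is {2}
Step 6: union(1, 4) -> merged; set of 1 now {1, 4}
Step 7: find(1) -> no change; set of 1 is {1, 4}
Step 8: union(2, 4) -> merged; set of 2 now {1, 2, 4}
Step 9: union(0, 1) -> merged; set of 0 now {0, 1, 2, 4}
Step 10: find(4) -> no change; set of 4 is {0, 1, 2, 4}
Step 11: find(2) -> no change; set of 2 is {0, 1, 2, 4}
Set of 2: {0, 1, 2, 4}; 4 is a member.

Answer: yes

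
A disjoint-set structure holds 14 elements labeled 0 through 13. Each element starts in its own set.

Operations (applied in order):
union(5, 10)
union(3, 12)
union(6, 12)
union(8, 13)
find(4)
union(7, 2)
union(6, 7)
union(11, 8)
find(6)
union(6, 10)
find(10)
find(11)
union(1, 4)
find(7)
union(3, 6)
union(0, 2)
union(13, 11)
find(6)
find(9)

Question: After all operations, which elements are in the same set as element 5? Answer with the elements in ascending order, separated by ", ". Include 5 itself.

Step 1: union(5, 10) -> merged; set of 5 now {5, 10}
Step 2: union(3, 12) -> merged; set of 3 now {3, 12}
Step 3: union(6, 12) -> merged; set of 6 now {3, 6, 12}
Step 4: union(8, 13) -> merged; set of 8 now {8, 13}
Step 5: find(4) -> no change; set of 4 is {4}
Step 6: union(7, 2) -> merged; set of 7 now {2, 7}
Step 7: union(6, 7) -> merged; set of 6 now {2, 3, 6, 7, 12}
Step 8: union(11, 8) -> merged; set of 11 now {8, 11, 13}
Step 9: find(6) -> no change; set of 6 is {2, 3, 6, 7, 12}
Step 10: union(6, 10) -> merged; set of 6 now {2, 3, 5, 6, 7, 10, 12}
Step 11: find(10) -> no change; set of 10 is {2, 3, 5, 6, 7, 10, 12}
Step 12: find(11) -> no change; set of 11 is {8, 11, 13}
Step 13: union(1, 4) -> merged; set of 1 now {1, 4}
Step 14: find(7) -> no change; set of 7 is {2, 3, 5, 6, 7, 10, 12}
Step 15: union(3, 6) -> already same set; set of 3 now {2, 3, 5, 6, 7, 10, 12}
Step 16: union(0, 2) -> merged; set of 0 now {0, 2, 3, 5, 6, 7, 10, 12}
Step 17: union(13, 11) -> already same set; set of 13 now {8, 11, 13}
Step 18: find(6) -> no change; set of 6 is {0, 2, 3, 5, 6, 7, 10, 12}
Step 19: find(9) -> no change; set of 9 is {9}
Component of 5: {0, 2, 3, 5, 6, 7, 10, 12}

Answer: 0, 2, 3, 5, 6, 7, 10, 12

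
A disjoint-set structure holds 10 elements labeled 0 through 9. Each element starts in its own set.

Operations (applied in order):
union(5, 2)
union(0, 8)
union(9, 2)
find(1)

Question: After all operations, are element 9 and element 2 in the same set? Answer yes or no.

Step 1: union(5, 2) -> merged; set of 5 now {2, 5}
Step 2: union(0, 8) -> merged; set of 0 now {0, 8}
Step 3: union(9, 2) -> merged; set of 9 now {2, 5, 9}
Step 4: find(1) -> no change; set of 1 is {1}
Set of 9: {2, 5, 9}; 2 is a member.

Answer: yes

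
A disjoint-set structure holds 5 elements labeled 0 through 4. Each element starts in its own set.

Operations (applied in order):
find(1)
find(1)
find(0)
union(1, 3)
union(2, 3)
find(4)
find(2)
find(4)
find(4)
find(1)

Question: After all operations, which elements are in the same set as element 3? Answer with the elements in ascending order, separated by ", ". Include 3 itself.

Step 1: find(1) -> no change; set of 1 is {1}
Step 2: find(1) -> no change; set of 1 is {1}
Step 3: find(0) -> no change; set of 0 is {0}
Step 4: union(1, 3) -> merged; set of 1 now {1, 3}
Step 5: union(2, 3) -> merged; set of 2 now {1, 2, 3}
Step 6: find(4) -> no change; set of 4 is {4}
Step 7: find(2) -> no change; set of 2 is {1, 2, 3}
Step 8: find(4) -> no change; set of 4 is {4}
Step 9: find(4) -> no change; set of 4 is {4}
Step 10: find(1) -> no change; set of 1 is {1, 2, 3}
Component of 3: {1, 2, 3}

Answer: 1, 2, 3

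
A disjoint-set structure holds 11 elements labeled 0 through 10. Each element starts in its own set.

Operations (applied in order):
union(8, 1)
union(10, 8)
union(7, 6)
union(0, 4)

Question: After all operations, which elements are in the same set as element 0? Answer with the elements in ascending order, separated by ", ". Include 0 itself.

Answer: 0, 4

Derivation:
Step 1: union(8, 1) -> merged; set of 8 now {1, 8}
Step 2: union(10, 8) -> merged; set of 10 now {1, 8, 10}
Step 3: union(7, 6) -> merged; set of 7 now {6, 7}
Step 4: union(0, 4) -> merged; set of 0 now {0, 4}
Component of 0: {0, 4}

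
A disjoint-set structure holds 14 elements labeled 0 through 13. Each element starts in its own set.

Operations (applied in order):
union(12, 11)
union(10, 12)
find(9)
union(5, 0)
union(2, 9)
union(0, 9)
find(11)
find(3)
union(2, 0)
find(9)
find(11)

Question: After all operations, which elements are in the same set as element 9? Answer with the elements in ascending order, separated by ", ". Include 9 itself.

Answer: 0, 2, 5, 9

Derivation:
Step 1: union(12, 11) -> merged; set of 12 now {11, 12}
Step 2: union(10, 12) -> merged; set of 10 now {10, 11, 12}
Step 3: find(9) -> no change; set of 9 is {9}
Step 4: union(5, 0) -> merged; set of 5 now {0, 5}
Step 5: union(2, 9) -> merged; set of 2 now {2, 9}
Step 6: union(0, 9) -> merged; set of 0 now {0, 2, 5, 9}
Step 7: find(11) -> no change; set of 11 is {10, 11, 12}
Step 8: find(3) -> no change; set of 3 is {3}
Step 9: union(2, 0) -> already same set; set of 2 now {0, 2, 5, 9}
Step 10: find(9) -> no change; set of 9 is {0, 2, 5, 9}
Step 11: find(11) -> no change; set of 11 is {10, 11, 12}
Component of 9: {0, 2, 5, 9}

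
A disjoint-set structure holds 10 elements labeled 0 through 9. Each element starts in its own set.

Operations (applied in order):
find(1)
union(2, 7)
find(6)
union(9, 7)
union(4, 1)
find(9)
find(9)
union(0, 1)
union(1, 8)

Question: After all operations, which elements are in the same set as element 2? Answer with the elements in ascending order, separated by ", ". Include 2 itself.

Step 1: find(1) -> no change; set of 1 is {1}
Step 2: union(2, 7) -> merged; set of 2 now {2, 7}
Step 3: find(6) -> no change; set of 6 is {6}
Step 4: union(9, 7) -> merged; set of 9 now {2, 7, 9}
Step 5: union(4, 1) -> merged; set of 4 now {1, 4}
Step 6: find(9) -> no change; set of 9 is {2, 7, 9}
Step 7: find(9) -> no change; set of 9 is {2, 7, 9}
Step 8: union(0, 1) -> merged; set of 0 now {0, 1, 4}
Step 9: union(1, 8) -> merged; set of 1 now {0, 1, 4, 8}
Component of 2: {2, 7, 9}

Answer: 2, 7, 9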